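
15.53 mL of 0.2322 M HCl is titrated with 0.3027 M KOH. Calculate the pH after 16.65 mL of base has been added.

12.65

n(acid) = 0.2322 x 0.01553 = 0.003606 mol; n(KOH) added = 0.3027 x 0.01665 = 0.005040 mol.
Base is in excess by 0.005040 - 0.003606 = 0.001434 mol in a total volume of 0.03218 L.
[OH^-] = 0.001434/0.03218 = 0.04456 M, so pOH = 1.35 and pH = 14.00 - 1.35 = 12.65.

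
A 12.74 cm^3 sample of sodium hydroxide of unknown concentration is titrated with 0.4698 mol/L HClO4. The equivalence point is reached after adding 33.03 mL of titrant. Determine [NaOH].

n(HClO4) delivered = 0.4698 x 0.03303 = 0.01552 mol.
For a 1:1 reaction, n(NaOH) = 0.01552 mol.
[NaOH] = 0.01552 mol / 0.01274 L = 1.22 M.

1.22 M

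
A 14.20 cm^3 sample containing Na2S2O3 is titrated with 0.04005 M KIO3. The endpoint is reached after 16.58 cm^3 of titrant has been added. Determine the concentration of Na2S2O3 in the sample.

n(KIO3) = 0.04005 x 0.01658 = 0.0006640 mol.
From the balanced equation, 1 mol KIO3 reacts with 6 mol Na2S2O3, so n(Na2S2O3) = 0.0006640 x 6/1 = 0.003984 mol.
[Na2S2O3] = 0.003984 / 0.01420 L = 0.281 M.

0.281 M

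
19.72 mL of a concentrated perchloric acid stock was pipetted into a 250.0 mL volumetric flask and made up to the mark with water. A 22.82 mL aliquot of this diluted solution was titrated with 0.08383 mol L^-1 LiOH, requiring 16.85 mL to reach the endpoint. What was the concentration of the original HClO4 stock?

n(LiOH) = 0.08383 x 0.01685 = 0.001413 mol.
n(HClO4) in the aliquot = 0.001413 mol.
[diluted HClO4] = 0.001413 / 0.02282 = 0.06190 M.
Dilution factor = 250.0/19.72 = 12.68, so [stock] = 0.06190 x 12.68 = 0.785 M.

0.785 M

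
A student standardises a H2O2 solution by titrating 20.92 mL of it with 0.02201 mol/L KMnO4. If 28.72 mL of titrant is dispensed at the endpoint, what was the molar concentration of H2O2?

n(KMnO4) = 0.02201 x 0.02872 = 0.0006321 mol.
From the balanced equation, 2 mol KMnO4 reacts with 5 mol H2O2, so n(H2O2) = 0.0006321 x 5/2 = 0.001580 mol.
[H2O2] = 0.001580 / 0.02092 L = 0.0755 M.

0.0755 M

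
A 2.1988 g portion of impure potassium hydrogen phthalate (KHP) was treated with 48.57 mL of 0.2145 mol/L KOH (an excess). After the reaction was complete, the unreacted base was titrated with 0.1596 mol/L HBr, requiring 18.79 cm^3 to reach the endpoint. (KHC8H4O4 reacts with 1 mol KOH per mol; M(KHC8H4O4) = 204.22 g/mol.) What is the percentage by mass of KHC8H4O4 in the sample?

Total n(KOH) added = 0.2145 x 0.04857 = 0.01042 mol.
n(HBr) used = 0.1596 x 0.01879 = 0.002999 mol, which equals the excess n(KOH).
So n(KOH) consumed by the sample = 0.01042 - 0.002999 = 0.007419 mol.
n(KHC8H4O4) = 0.007419 / 1 = 0.007419 mol.
mass KHC8H4O4 = 0.007419 x 204.22 = 1.515 g, so %KHC8H4O4 = 1.515/2.1988 x 100 = 68.9%.

68.9%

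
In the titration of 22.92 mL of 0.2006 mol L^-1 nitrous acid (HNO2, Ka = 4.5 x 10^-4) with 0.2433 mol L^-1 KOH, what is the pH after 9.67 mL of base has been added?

3.37

Initial n(HNO2) = 0.2006 x 0.02292 = 0.004598 mol.
n(KOH) added = 0.2433 x 0.009670 = 0.002353 mol, converting that many moles of HNO2 to NO2-.
Remaining n(HNO2) = 0.002245 mol; n(NO2-) = 0.002353 mol.
By Henderson-Hasselbalch, pH = pKa + log([A^-]/[HA]) = 3.35 + log(0.002353/0.002245) = 3.35 + (+0.02) = 3.37.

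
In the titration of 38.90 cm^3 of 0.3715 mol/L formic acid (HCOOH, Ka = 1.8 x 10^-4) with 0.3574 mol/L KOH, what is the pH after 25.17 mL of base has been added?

Initial n(HCOOH) = 0.3715 x 0.03890 = 0.01445 mol.
n(KOH) added = 0.3574 x 0.02517 = 0.008996 mol, converting that many moles of HCOOH to HCOO-.
Remaining n(HCOOH) = 0.005456 mol; n(HCOO-) = 0.008996 mol.
By Henderson-Hasselbalch, pH = pKa + log([A^-]/[HA]) = 3.74 + log(0.008996/0.005456) = 3.74 + (+0.22) = 3.96.

3.96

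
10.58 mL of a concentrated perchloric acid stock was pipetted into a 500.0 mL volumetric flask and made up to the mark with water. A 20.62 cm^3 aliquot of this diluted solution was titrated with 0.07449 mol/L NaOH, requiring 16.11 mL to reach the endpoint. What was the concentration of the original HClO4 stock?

2.75 M

n(NaOH) = 0.07449 x 0.01611 = 0.001200 mol.
n(HClO4) in the aliquot = 0.001200 mol.
[diluted HClO4] = 0.001200 / 0.02062 = 0.05820 M.
Dilution factor = 500.0/10.58 = 47.26, so [stock] = 0.05820 x 47.26 = 2.75 M.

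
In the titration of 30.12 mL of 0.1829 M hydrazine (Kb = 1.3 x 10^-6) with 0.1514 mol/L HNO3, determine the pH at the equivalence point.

n(N2H4) = 0.1829 x 0.03012 = 0.005509 mol; V(HNO3) at equivalence = 0.005509/0.1514 = 0.03639 L.
At equivalence the base is fully converted to N2H5+; total volume = 0.06651 L, so [N2H5+] = 0.005509/0.06651 = 0.08283 M.
Ka(N2H5+) = Kw/Kb = 1.0e-14 / 1.3 x 10^-6 = 7.69e-9.
[H^+] = sqrt(Ka x [N2H5+]) = sqrt(7.69e-9 x 0.08283) = 2.52e-5 M.
pH = -log(2.52e-5) = 4.60.

4.60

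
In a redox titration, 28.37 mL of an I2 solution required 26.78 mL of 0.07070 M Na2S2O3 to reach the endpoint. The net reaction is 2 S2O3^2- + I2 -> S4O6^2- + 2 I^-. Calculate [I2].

0.0334 M

n(Na2S2O3) = 0.07070 x 0.02678 = 0.001893 mol.
From the balanced equation, 2 mol Na2S2O3 reacts with 1 mol I2, so n(I2) = 0.001893 x 1/2 = 0.0009467 mol.
[I2] = 0.0009467 / 0.02837 L = 0.0334 M.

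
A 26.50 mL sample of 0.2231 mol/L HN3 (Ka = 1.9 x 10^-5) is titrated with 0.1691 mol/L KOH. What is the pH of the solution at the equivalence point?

n(HN3) = 0.2231 x 0.02650 = 0.005912 mol; V(KOH) at equivalence = 0.005912/0.1691 = 0.03496 L.
At equivalence all the acid is converted to N3-; total volume = 0.02650 + 0.03496 = 0.06146 L, so [N3-] = 0.005912/0.06146 = 0.09619 M.
Kb = Kw/Ka = 1.0e-14 / 1.9 x 10^-5 = 5.26e-10.
[OH^-] = sqrt(Kb x [N3-]) = sqrt(5.26e-10 x 0.09619) = 7.12e-6 M.
pOH = 5.15, so pH = 14.00 - 5.15 = 8.85.

8.85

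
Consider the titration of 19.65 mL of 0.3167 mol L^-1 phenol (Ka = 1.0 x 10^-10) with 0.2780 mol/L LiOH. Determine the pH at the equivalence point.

11.59

n(C6H5OH) = 0.3167 x 0.01965 = 0.006223 mol; V(LiOH) at equivalence = 0.006223/0.2780 = 0.02239 L.
At equivalence all the acid is converted to C6H5O-; total volume = 0.01965 + 0.02239 = 0.04204 L, so [C6H5O-] = 0.006223/0.04204 = 0.1480 M.
Kb = Kw/Ka = 1.0e-14 / 1.0 x 10^-10 = 0.000100.
[OH^-] = sqrt(Kb x [C6H5O-]) = sqrt(0.000100 x 0.1480) = 0.00385 M.
pOH = 2.41, so pH = 14.00 - 2.41 = 11.59.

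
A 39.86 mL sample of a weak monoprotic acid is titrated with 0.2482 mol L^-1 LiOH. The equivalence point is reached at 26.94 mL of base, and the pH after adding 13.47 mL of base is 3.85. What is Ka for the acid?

13.47 mL is half of the equivalence volume, so this is the half-equivalence point where [HA] = [A^-].
At half-equivalence pH = pKa, so pKa = 3.85.
Ka = 10^(-3.85) = 1.4 x 10^-4.

1.4 x 10^-4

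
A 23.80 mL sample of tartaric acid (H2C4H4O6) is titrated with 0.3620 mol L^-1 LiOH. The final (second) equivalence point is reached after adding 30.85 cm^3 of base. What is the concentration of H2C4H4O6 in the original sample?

0.235 M

n(LiOH) = 0.3620 x 0.03085 = 0.01117 mol.
At the final (second) equivalence point, 2 mol OH^- react per mol H2C4H4O6, so n(H2C4H4O6) = 0.01117 / 2 = 0.005584 mol.
[H2C4H4O6] = 0.005584 / 0.02380 L = 0.235 M.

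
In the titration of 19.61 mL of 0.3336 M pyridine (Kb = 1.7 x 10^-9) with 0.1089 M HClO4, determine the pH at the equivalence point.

3.16

n(C5H5N) = 0.3336 x 0.01961 = 0.006542 mol; V(HClO4) at equivalence = 0.006542/0.1089 = 0.06007 L.
At equivalence the base is fully converted to C5H5NH+; total volume = 0.07968 L, so [C5H5NH+] = 0.006542/0.07968 = 0.08210 M.
Ka(C5H5NH+) = Kw/Kb = 1.0e-14 / 1.7 x 10^-9 = 5.88e-6.
[H^+] = sqrt(Ka x [C5H5NH+]) = sqrt(5.88e-6 x 0.08210) = 0.000695 M.
pH = -log(0.000695) = 3.16.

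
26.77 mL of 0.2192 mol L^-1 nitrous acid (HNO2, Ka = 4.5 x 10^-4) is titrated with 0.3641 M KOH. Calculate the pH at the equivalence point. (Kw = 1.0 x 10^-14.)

8.24

n(HNO2) = 0.2192 x 0.02677 = 0.005868 mol; V(KOH) at equivalence = 0.005868/0.3641 = 0.01612 L.
At equivalence all the acid is converted to NO2-; total volume = 0.02677 + 0.01612 = 0.04289 L, so [NO2-] = 0.005868/0.04289 = 0.1368 M.
Kb = Kw/Ka = 1.0e-14 / 4.5 x 10^-4 = 2.22e-11.
[OH^-] = sqrt(Kb x [NO2-]) = sqrt(2.22e-11 x 0.1368) = 1.74e-6 M.
pOH = 5.76, so pH = 14.00 - 5.76 = 8.24.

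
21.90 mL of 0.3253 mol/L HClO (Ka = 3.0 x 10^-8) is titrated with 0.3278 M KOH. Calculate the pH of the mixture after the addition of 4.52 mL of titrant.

Initial n(HClO) = 0.3253 x 0.02190 = 0.007124 mol.
n(KOH) added = 0.3278 x 0.004520 = 0.001482 mol, converting that many moles of HClO to ClO-.
Remaining n(HClO) = 0.005642 mol; n(ClO-) = 0.001482 mol.
By Henderson-Hasselbalch, pH = pKa + log([A^-]/[HA]) = 7.52 + log(0.001482/0.005642) = 7.52 + (-0.58) = 6.94.

6.94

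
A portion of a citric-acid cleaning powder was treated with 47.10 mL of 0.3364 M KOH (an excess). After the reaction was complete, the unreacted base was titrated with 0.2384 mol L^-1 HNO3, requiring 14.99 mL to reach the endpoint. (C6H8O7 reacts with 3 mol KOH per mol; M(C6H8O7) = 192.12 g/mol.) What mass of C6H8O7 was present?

Total n(KOH) added = 0.3364 x 0.04710 = 0.01584 mol.
n(HNO3) used = 0.2384 x 0.01499 = 0.003574 mol, which equals the excess n(KOH).
So n(KOH) consumed by the sample = 0.01584 - 0.003574 = 0.01227 mol.
n(C6H8O7) = 0.01227 / 3 = 0.004090 mol.
mass = 0.004090 mol x 192.12 g/mol = 0.786 g.

0.786 g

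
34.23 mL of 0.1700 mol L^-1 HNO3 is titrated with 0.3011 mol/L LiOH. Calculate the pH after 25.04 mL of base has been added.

n(acid) = 0.1700 x 0.03423 = 0.005819 mol; n(LiOH) added = 0.3011 x 0.02504 = 0.007540 mol.
Base is in excess by 0.007540 - 0.005819 = 0.001720 mol in a total volume of 0.05927 L.
[OH^-] = 0.001720/0.05927 = 0.02903 M, so pOH = 1.54 and pH = 14.00 - 1.54 = 12.46.

12.46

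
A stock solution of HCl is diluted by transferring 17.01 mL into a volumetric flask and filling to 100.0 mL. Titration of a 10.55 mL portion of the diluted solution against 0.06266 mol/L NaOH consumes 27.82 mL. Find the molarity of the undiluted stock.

0.971 M

n(NaOH) = 0.06266 x 0.02782 = 0.001743 mol.
n(HCl) in the aliquot = 0.001743 mol.
[diluted HCl] = 0.001743 / 0.01055 = 0.1652 M.
Dilution factor = 100.0/17.01 = 5.879, so [stock] = 0.1652 x 5.879 = 0.971 M.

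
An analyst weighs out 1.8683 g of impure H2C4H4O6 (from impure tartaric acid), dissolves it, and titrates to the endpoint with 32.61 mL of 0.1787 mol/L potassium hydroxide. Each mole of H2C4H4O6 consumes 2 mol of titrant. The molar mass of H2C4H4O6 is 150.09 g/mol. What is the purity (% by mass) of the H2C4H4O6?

n(KOH) = 0.1787 x 0.03261 = 0.005827 mol.
n(H2C4H4O6) = 0.005827 / 2 = 0.002914 mol.
mass of H2C4H4O6 = 0.002914 x 150.09 = 0.4373 g.
% purity = 0.4373 / 1.8683 x 100 = 23.4%.

23.4%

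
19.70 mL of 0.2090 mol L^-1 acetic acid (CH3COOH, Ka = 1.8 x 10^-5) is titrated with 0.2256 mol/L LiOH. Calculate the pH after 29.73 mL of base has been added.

n(acid) = 0.2090 x 0.01970 = 0.004117 mol; n(LiOH) added = 0.2256 x 0.02973 = 0.006707 mol.
Base is in excess by 0.006707 - 0.004117 = 0.002590 mol in a total volume of 0.04943 L.
[OH^-] = 0.002590/0.04943 = 0.05239 M, so pOH = 1.28 and pH = 14.00 - 1.28 = 12.72.

12.72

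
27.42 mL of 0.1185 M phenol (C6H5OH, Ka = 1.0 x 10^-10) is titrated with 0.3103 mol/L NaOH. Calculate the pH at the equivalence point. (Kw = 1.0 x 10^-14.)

11.47

n(C6H5OH) = 0.1185 x 0.02742 = 0.003249 mol; V(NaOH) at equivalence = 0.003249/0.3103 = 0.01047 L.
At equivalence all the acid is converted to C6H5O-; total volume = 0.02742 + 0.01047 = 0.03789 L, so [C6H5O-] = 0.003249/0.03789 = 0.08575 M.
Kb = Kw/Ka = 1.0e-14 / 1.0 x 10^-10 = 0.000100.
[OH^-] = sqrt(Kb x [C6H5O-]) = sqrt(0.000100 x 0.08575) = 0.00293 M.
pOH = 2.53, so pH = 14.00 - 2.53 = 11.47.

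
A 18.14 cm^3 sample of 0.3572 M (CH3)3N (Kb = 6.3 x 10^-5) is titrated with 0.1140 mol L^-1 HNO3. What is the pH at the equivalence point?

n((CH3)3N) = 0.3572 x 0.01814 = 0.006480 mol; V(HNO3) at equivalence = 0.006480/0.1140 = 0.05684 L.
At equivalence the base is fully converted to (CH3)3NH+; total volume = 0.07498 L, so [(CH3)3NH+] = 0.006480/0.07498 = 0.08642 M.
Ka((CH3)3NH+) = Kw/Kb = 1.0e-14 / 6.3 x 10^-5 = 1.59e-10.
[H^+] = sqrt(Ka x [(CH3)3NH+]) = sqrt(1.59e-10 x 0.08642) = 3.70e-6 M.
pH = -log(3.70e-6) = 5.43.

5.43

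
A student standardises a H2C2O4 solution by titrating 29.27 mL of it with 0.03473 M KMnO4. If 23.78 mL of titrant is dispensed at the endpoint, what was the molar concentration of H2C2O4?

n(KMnO4) = 0.03473 x 0.02378 = 0.0008259 mol.
From the balanced equation, 2 mol KMnO4 reacts with 5 mol H2C2O4, so n(H2C2O4) = 0.0008259 x 5/2 = 0.002065 mol.
[H2C2O4] = 0.002065 / 0.02927 L = 0.0705 M.

0.0705 M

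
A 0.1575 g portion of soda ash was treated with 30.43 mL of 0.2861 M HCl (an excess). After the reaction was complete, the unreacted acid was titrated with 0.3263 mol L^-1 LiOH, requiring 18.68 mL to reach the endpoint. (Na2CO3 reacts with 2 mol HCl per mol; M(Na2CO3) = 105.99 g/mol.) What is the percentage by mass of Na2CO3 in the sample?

Total n(HCl) added = 0.2861 x 0.03043 = 0.008706 mol.
n(LiOH) used = 0.3263 x 0.01868 = 0.006095 mol, which equals the excess n(HCl).
So n(HCl) consumed by the sample = 0.008706 - 0.006095 = 0.002611 mol.
n(Na2CO3) = 0.002611 / 2 = 0.001305 mol.
mass Na2CO3 = 0.001305 x 105.99 = 0.1384 g, so %Na2CO3 = 0.1384/0.1575 x 100 = 87.8%.

87.8%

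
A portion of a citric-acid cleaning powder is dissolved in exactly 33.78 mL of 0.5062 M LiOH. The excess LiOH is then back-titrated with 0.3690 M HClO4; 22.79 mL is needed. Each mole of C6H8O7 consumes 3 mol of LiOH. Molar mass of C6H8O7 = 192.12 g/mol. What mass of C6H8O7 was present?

Total n(LiOH) added = 0.5062 x 0.03378 = 0.01710 mol.
n(HClO4) used = 0.3690 x 0.02279 = 0.008410 mol, which equals the excess n(LiOH).
So n(LiOH) consumed by the sample = 0.01710 - 0.008410 = 0.008690 mol.
n(C6H8O7) = 0.008690 / 3 = 0.002897 mol.
mass = 0.002897 mol x 192.12 g/mol = 0.557 g.

0.557 g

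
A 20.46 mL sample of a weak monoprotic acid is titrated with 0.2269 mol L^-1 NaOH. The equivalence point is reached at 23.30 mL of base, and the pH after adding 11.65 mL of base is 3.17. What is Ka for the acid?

11.65 mL is half of the equivalence volume, so this is the half-equivalence point where [HA] = [A^-].
At half-equivalence pH = pKa, so pKa = 3.17.
Ka = 10^(-3.17) = 6.8 x 10^-4.

6.8 x 10^-4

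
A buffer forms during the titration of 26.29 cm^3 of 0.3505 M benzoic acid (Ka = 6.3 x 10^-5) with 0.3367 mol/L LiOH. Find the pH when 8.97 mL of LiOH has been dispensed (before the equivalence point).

Initial n(C6H5COOH) = 0.3505 x 0.02629 = 0.009215 mol.
n(LiOH) added = 0.3367 x 0.008970 = 0.003020 mol, converting that many moles of C6H5COOH to C6H5COO-.
Remaining n(C6H5COOH) = 0.006194 mol; n(C6H5COO-) = 0.003020 mol.
By Henderson-Hasselbalch, pH = pKa + log([A^-]/[HA]) = 4.20 + log(0.003020/0.006194) = 4.20 + (-0.31) = 3.89.

3.89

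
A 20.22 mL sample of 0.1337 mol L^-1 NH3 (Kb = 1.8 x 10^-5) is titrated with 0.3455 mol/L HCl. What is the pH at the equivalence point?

n(NH3) = 0.1337 x 0.02022 = 0.002703 mol; V(HCl) at equivalence = 0.002703/0.3455 = 0.007825 L.
At equivalence the base is fully converted to NH4+; total volume = 0.02804 L, so [NH4+] = 0.002703/0.02804 = 0.09640 M.
Ka(NH4+) = Kw/Kb = 1.0e-14 / 1.8 x 10^-5 = 5.56e-10.
[H^+] = sqrt(Ka x [NH4+]) = sqrt(5.56e-10 x 0.09640) = 7.32e-6 M.
pH = -log(7.32e-6) = 5.14.

5.14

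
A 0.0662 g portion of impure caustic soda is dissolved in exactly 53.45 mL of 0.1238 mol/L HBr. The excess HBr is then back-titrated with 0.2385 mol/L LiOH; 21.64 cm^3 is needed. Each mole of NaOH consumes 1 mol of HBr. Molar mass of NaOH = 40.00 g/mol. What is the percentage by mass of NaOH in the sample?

Total n(HBr) added = 0.1238 x 0.05345 = 0.006617 mol.
n(LiOH) used = 0.2385 x 0.02164 = 0.005161 mol, which equals the excess n(HBr).
So n(HBr) consumed by the sample = 0.006617 - 0.005161 = 0.001456 mol.
n(NaOH) = 0.001456 / 1 = 0.001456 mol.
mass NaOH = 0.001456 x 40.00 = 0.05824 g, so %NaOH = 0.05824/0.0662 x 100 = 88.0%.

88.0%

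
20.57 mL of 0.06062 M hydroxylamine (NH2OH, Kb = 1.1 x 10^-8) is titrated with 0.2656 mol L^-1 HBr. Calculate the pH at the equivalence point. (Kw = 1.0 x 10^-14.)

n(NH2OH) = 0.06062 x 0.02057 = 0.001247 mol; V(HBr) at equivalence = 0.001247/0.2656 = 0.004695 L.
At equivalence the base is fully converted to NH3OH+; total volume = 0.02526 L, so [NH3OH+] = 0.001247/0.02526 = 0.04936 M.
Ka(NH3OH+) = Kw/Kb = 1.0e-14 / 1.1 x 10^-8 = 9.09e-7.
[H^+] = sqrt(Ka x [NH3OH+]) = sqrt(9.09e-7 x 0.04936) = 0.000212 M.
pH = -log(0.000212) = 3.67.

3.67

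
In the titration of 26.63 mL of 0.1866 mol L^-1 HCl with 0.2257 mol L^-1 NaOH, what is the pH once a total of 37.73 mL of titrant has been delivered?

n(acid) = 0.1866 x 0.02663 = 0.004969 mol; n(NaOH) added = 0.2257 x 0.03773 = 0.008516 mol.
Base is in excess by 0.008516 - 0.004969 = 0.003547 mol in a total volume of 0.06436 L.
[OH^-] = 0.003547/0.06436 = 0.05510 M, so pOH = 1.26 and pH = 14.00 - 1.26 = 12.74.

12.74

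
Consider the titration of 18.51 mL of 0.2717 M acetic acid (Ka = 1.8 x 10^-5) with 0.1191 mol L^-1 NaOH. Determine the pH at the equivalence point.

n(CH3COOH) = 0.2717 x 0.01851 = 0.005029 mol; V(NaOH) at equivalence = 0.005029/0.1191 = 0.04223 L.
At equivalence all the acid is converted to CH3COO-; total volume = 0.01851 + 0.04223 = 0.06074 L, so [CH3COO-] = 0.005029/0.06074 = 0.08280 M.
Kb = Kw/Ka = 1.0e-14 / 1.8 x 10^-5 = 5.56e-10.
[OH^-] = sqrt(Kb x [CH3COO-]) = sqrt(5.56e-10 x 0.08280) = 6.78e-6 M.
pOH = 5.17, so pH = 14.00 - 5.17 = 8.83.

8.83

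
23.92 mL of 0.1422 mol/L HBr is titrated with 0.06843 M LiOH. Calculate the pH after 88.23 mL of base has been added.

12.37

n(acid) = 0.1422 x 0.02392 = 0.003401 mol; n(LiOH) added = 0.06843 x 0.08823 = 0.006038 mol.
Base is in excess by 0.006038 - 0.003401 = 0.002636 mol in a total volume of 0.1121 L.
[OH^-] = 0.002636/0.1121 = 0.02351 M, so pOH = 1.63 and pH = 14.00 - 1.63 = 12.37.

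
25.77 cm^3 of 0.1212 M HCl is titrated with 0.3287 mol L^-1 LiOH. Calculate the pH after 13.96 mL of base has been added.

n(acid) = 0.1212 x 0.02577 = 0.003123 mol; n(LiOH) added = 0.3287 x 0.01396 = 0.004589 mol.
Base is in excess by 0.004589 - 0.003123 = 0.001465 mol in a total volume of 0.03973 L.
[OH^-] = 0.001465/0.03973 = 0.03688 M, so pOH = 1.43 and pH = 14.00 - 1.43 = 12.57.

12.57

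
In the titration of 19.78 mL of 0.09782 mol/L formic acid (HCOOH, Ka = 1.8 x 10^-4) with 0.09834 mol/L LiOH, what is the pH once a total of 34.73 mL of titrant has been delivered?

n(acid) = 0.09782 x 0.01978 = 0.001935 mol; n(LiOH) added = 0.09834 x 0.03473 = 0.003415 mol.
Base is in excess by 0.003415 - 0.001935 = 0.001480 mol in a total volume of 0.05451 L.
[OH^-] = 0.001480/0.05451 = 0.02716 M, so pOH = 1.57 and pH = 14.00 - 1.57 = 12.43.

12.43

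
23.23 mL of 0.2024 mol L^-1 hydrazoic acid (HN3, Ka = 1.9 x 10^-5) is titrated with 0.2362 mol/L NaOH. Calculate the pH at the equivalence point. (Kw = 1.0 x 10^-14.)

n(HN3) = 0.2024 x 0.02323 = 0.004702 mol; V(NaOH) at equivalence = 0.004702/0.2362 = 0.01991 L.
At equivalence all the acid is converted to N3-; total volume = 0.02323 + 0.01991 = 0.04314 L, so [N3-] = 0.004702/0.04314 = 0.1090 M.
Kb = Kw/Ka = 1.0e-14 / 1.9 x 10^-5 = 5.26e-10.
[OH^-] = sqrt(Kb x [N3-]) = sqrt(5.26e-10 x 0.1090) = 7.57e-6 M.
pOH = 5.12, so pH = 14.00 - 5.12 = 8.88.

8.88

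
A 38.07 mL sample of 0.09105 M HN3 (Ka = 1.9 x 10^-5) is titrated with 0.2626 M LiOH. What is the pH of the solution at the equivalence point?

n(HN3) = 0.09105 x 0.03807 = 0.003466 mol; V(LiOH) at equivalence = 0.003466/0.2626 = 0.01320 L.
At equivalence all the acid is converted to N3-; total volume = 0.03807 + 0.01320 = 0.05127 L, so [N3-] = 0.003466/0.05127 = 0.06761 M.
Kb = Kw/Ka = 1.0e-14 / 1.9 x 10^-5 = 5.26e-10.
[OH^-] = sqrt(Kb x [N3-]) = sqrt(5.26e-10 x 0.06761) = 5.97e-6 M.
pOH = 5.22, so pH = 14.00 - 5.22 = 8.78.

8.78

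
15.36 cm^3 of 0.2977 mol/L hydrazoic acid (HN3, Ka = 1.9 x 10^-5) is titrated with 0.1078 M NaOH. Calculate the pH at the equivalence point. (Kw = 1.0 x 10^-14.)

8.81

n(HN3) = 0.2977 x 0.01536 = 0.004573 mol; V(NaOH) at equivalence = 0.004573/0.1078 = 0.04242 L.
At equivalence all the acid is converted to N3-; total volume = 0.01536 + 0.04242 = 0.05778 L, so [N3-] = 0.004573/0.05778 = 0.07914 M.
Kb = Kw/Ka = 1.0e-14 / 1.9 x 10^-5 = 5.26e-10.
[OH^-] = sqrt(Kb x [N3-]) = sqrt(5.26e-10 x 0.07914) = 6.45e-6 M.
pOH = 5.19, so pH = 14.00 - 5.19 = 8.81.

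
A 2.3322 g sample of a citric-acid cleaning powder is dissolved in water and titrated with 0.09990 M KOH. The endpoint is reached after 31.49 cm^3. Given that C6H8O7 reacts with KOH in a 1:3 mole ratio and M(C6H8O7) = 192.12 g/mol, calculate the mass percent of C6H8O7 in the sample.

8.64%

n(KOH) = 0.09990 x 0.03149 = 0.003146 mol.
n(C6H8O7) = 0.003146 / 3 = 0.001049 mol.
mass of C6H8O7 = 0.001049 x 192.12 = 0.2015 g.
% purity = 0.2015 / 2.3322 x 100 = 8.64%.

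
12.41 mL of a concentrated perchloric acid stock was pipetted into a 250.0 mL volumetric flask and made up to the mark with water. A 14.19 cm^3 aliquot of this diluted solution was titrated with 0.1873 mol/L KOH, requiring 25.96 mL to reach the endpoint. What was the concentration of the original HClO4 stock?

6.90 M

n(KOH) = 0.1873 x 0.02596 = 0.004862 mol.
n(HClO4) in the aliquot = 0.004862 mol.
[diluted HClO4] = 0.004862 / 0.01419 = 0.3427 M.
Dilution factor = 250.0/12.41 = 20.15, so [stock] = 0.3427 x 20.15 = 6.90 M.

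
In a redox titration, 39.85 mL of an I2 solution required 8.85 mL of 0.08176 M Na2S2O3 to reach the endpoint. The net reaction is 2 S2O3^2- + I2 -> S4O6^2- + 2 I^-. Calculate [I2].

0.00908 M

n(Na2S2O3) = 0.08176 x 0.008850 = 0.0007236 mol.
From the balanced equation, 2 mol Na2S2O3 reacts with 1 mol I2, so n(I2) = 0.0007236 x 1/2 = 0.0003618 mol.
[I2] = 0.0003618 / 0.03985 L = 0.00908 M.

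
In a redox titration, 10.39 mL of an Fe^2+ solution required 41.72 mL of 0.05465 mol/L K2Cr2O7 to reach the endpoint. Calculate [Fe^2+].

n(K2Cr2O7) = 0.05465 x 0.04172 = 0.002280 mol.
From the balanced equation, 1 mol K2Cr2O7 reacts with 6 mol Fe^2+, so n(Fe^2+) = 0.002280 x 6/1 = 0.01368 mol.
[Fe^2+] = 0.01368 / 0.01039 L = 1.32 M.

1.32 M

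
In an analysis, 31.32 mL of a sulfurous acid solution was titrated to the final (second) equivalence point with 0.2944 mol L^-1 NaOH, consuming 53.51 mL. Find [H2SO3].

n(NaOH) = 0.2944 x 0.05351 = 0.01575 mol.
At the final (second) equivalence point, 2 mol OH^- react per mol H2SO3, so n(H2SO3) = 0.01575 / 2 = 0.007877 mol.
[H2SO3] = 0.007877 / 0.03132 L = 0.251 M.

0.251 M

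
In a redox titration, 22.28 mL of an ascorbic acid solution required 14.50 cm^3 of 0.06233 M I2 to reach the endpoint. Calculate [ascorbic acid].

0.0406 M

n(I2) = 0.06233 x 0.01450 = 0.0009038 mol.
From the balanced equation, 1 mol I2 reacts with 1 mol ascorbic acid, so n(ascorbic acid) = 0.0009038 x 1/1 = 0.0009038 mol.
[ascorbic acid] = 0.0009038 / 0.02228 L = 0.0406 M.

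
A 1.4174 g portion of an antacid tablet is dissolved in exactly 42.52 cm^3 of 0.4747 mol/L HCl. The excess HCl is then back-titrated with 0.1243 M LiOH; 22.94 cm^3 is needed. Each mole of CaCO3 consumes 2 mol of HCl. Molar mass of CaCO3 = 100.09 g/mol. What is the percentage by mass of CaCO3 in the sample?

Total n(HCl) added = 0.4747 x 0.04252 = 0.02018 mol.
n(LiOH) used = 0.1243 x 0.02294 = 0.002851 mol, which equals the excess n(HCl).
So n(HCl) consumed by the sample = 0.02018 - 0.002851 = 0.01733 mol.
n(CaCO3) = 0.01733 / 2 = 0.008666 mol.
mass CaCO3 = 0.008666 x 100.09 = 0.8674 g, so %CaCO3 = 0.8674/1.4174 x 100 = 61.2%.

61.2%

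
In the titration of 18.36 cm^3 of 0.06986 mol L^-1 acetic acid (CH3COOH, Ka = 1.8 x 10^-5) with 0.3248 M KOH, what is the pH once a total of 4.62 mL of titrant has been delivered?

11.98

n(acid) = 0.06986 x 0.01836 = 0.001283 mol; n(KOH) added = 0.3248 x 0.004620 = 0.001501 mol.
Base is in excess by 0.001501 - 0.001283 = 0.0002179 mol in a total volume of 0.02298 L.
[OH^-] = 0.0002179/0.02298 = 0.009484 M, so pOH = 2.02 and pH = 14.00 - 2.02 = 11.98.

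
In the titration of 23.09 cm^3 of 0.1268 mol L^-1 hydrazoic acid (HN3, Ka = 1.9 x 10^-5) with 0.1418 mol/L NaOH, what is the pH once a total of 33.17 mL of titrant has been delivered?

12.50

n(acid) = 0.1268 x 0.02309 = 0.002928 mol; n(NaOH) added = 0.1418 x 0.03317 = 0.004704 mol.
Base is in excess by 0.004704 - 0.002928 = 0.001776 mol in a total volume of 0.05626 L.
[OH^-] = 0.001776/0.05626 = 0.03156 M, so pOH = 1.50 and pH = 14.00 - 1.50 = 12.50.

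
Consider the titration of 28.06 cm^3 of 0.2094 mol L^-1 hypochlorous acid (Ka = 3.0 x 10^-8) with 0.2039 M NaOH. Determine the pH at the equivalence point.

10.27

n(HClO) = 0.2094 x 0.02806 = 0.005876 mol; V(NaOH) at equivalence = 0.005876/0.2039 = 0.02882 L.
At equivalence all the acid is converted to ClO-; total volume = 0.02806 + 0.02882 = 0.05688 L, so [ClO-] = 0.005876/0.05688 = 0.1033 M.
Kb = Kw/Ka = 1.0e-14 / 3.0 x 10^-8 = 3.33e-7.
[OH^-] = sqrt(Kb x [ClO-]) = sqrt(3.33e-7 x 0.1033) = 0.000186 M.
pOH = 3.73, so pH = 14.00 - 3.73 = 10.27.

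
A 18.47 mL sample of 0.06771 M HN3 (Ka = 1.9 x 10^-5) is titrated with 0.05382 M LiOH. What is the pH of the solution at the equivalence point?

8.60

n(HN3) = 0.06771 x 0.01847 = 0.001251 mol; V(LiOH) at equivalence = 0.001251/0.05382 = 0.02324 L.
At equivalence all the acid is converted to N3-; total volume = 0.01847 + 0.02324 = 0.04171 L, so [N3-] = 0.001251/0.04171 = 0.02999 M.
Kb = Kw/Ka = 1.0e-14 / 1.9 x 10^-5 = 5.26e-10.
[OH^-] = sqrt(Kb x [N3-]) = sqrt(5.26e-10 x 0.02999) = 3.97e-6 M.
pOH = 5.40, so pH = 14.00 - 5.40 = 8.60.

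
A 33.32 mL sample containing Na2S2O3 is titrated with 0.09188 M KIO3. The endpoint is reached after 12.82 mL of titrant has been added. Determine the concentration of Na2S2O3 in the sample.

n(KIO3) = 0.09188 x 0.01282 = 0.001178 mol.
From the balanced equation, 1 mol KIO3 reacts with 6 mol Na2S2O3, so n(Na2S2O3) = 0.001178 x 6/1 = 0.007067 mol.
[Na2S2O3] = 0.007067 / 0.03332 L = 0.212 M.

0.212 M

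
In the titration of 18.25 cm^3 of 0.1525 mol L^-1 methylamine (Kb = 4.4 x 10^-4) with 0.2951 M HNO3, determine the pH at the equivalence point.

5.82

n(CH3NH2) = 0.1525 x 0.01825 = 0.002783 mol; V(HNO3) at equivalence = 0.002783/0.2951 = 0.009431 L.
At equivalence the base is fully converted to CH3NH3+; total volume = 0.02768 L, so [CH3NH3+] = 0.002783/0.02768 = 0.1005 M.
Ka(CH3NH3+) = Kw/Kb = 1.0e-14 / 4.4 x 10^-4 = 2.27e-11.
[H^+] = sqrt(Ka x [CH3NH3+]) = sqrt(2.27e-11 x 0.1005) = 1.51e-6 M.
pH = -log(1.51e-6) = 5.82.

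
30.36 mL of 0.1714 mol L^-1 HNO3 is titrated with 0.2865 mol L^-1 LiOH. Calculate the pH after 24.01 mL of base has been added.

n(acid) = 0.1714 x 0.03036 = 0.005204 mol; n(LiOH) added = 0.2865 x 0.02401 = 0.006879 mol.
Base is in excess by 0.006879 - 0.005204 = 0.001675 mol in a total volume of 0.05437 L.
[OH^-] = 0.001675/0.05437 = 0.03081 M, so pOH = 1.51 and pH = 14.00 - 1.51 = 12.49.

12.49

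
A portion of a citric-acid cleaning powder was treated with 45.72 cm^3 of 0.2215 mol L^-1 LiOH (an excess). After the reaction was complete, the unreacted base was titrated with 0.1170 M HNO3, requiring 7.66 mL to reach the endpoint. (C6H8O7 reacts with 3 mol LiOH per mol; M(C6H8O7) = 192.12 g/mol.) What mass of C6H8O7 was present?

0.591 g

Total n(LiOH) added = 0.2215 x 0.04572 = 0.01013 mol.
n(HNO3) used = 0.1170 x 0.007660 = 0.0008962 mol, which equals the excess n(LiOH).
So n(LiOH) consumed by the sample = 0.01013 - 0.0008962 = 0.009231 mol.
n(C6H8O7) = 0.009231 / 3 = 0.003077 mol.
mass = 0.003077 mol x 192.12 g/mol = 0.591 g.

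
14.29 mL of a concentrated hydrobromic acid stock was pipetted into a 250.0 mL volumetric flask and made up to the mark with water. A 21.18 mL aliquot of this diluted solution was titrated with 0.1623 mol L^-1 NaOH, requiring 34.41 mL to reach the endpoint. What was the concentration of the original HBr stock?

n(NaOH) = 0.1623 x 0.03441 = 0.005585 mol.
n(HBr) in the aliquot = 0.005585 mol.
[diluted HBr] = 0.005585 / 0.02118 = 0.2637 M.
Dilution factor = 250.0/14.29 = 17.49, so [stock] = 0.2637 x 17.49 = 4.61 M.

4.61 M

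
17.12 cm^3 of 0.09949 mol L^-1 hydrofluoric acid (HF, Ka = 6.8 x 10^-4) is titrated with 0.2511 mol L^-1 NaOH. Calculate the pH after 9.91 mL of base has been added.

12.46

n(acid) = 0.09949 x 0.01712 = 0.001703 mol; n(NaOH) added = 0.2511 x 0.009910 = 0.002488 mol.
Base is in excess by 0.002488 - 0.001703 = 0.0007851 mol in a total volume of 0.02703 L.
[OH^-] = 0.0007851/0.02703 = 0.02905 M, so pOH = 1.54 and pH = 14.00 - 1.54 = 12.46.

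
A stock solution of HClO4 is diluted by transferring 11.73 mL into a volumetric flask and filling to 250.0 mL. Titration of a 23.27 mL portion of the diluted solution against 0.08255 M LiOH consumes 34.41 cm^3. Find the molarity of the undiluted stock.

n(LiOH) = 0.08255 x 0.03441 = 0.002841 mol.
n(HClO4) in the aliquot = 0.002841 mol.
[diluted HClO4] = 0.002841 / 0.02327 = 0.1221 M.
Dilution factor = 250.0/11.73 = 21.31, so [stock] = 0.1221 x 21.31 = 2.60 M.

2.60 M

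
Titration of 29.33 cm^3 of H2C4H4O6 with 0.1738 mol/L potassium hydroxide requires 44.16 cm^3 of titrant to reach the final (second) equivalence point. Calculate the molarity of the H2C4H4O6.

0.131 M

n(KOH) = 0.1738 x 0.04416 = 0.007675 mol.
At the final (second) equivalence point, 2 mol OH^- react per mol H2C4H4O6, so n(H2C4H4O6) = 0.007675 / 2 = 0.003838 mol.
[H2C4H4O6] = 0.003838 / 0.02933 L = 0.131 M.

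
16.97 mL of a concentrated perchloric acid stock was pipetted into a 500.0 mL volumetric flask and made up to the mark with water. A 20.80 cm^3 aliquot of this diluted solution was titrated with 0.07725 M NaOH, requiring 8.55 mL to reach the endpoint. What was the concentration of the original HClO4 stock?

0.936 M

n(NaOH) = 0.07725 x 0.008550 = 0.0006605 mol.
n(HClO4) in the aliquot = 0.0006605 mol.
[diluted HClO4] = 0.0006605 / 0.02080 = 0.03175 M.
Dilution factor = 500.0/16.97 = 29.46, so [stock] = 0.03175 x 29.46 = 0.936 M.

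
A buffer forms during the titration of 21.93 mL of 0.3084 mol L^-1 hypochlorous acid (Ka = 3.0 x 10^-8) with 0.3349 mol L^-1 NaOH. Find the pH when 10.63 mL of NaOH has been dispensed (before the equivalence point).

Initial n(HClO) = 0.3084 x 0.02193 = 0.006763 mol.
n(NaOH) added = 0.3349 x 0.01063 = 0.003560 mol, converting that many moles of HClO to ClO-.
Remaining n(HClO) = 0.003203 mol; n(ClO-) = 0.003560 mol.
By Henderson-Hasselbalch, pH = pKa + log([A^-]/[HA]) = 7.52 + log(0.003560/0.003203) = 7.52 + (+0.05) = 7.57.

7.57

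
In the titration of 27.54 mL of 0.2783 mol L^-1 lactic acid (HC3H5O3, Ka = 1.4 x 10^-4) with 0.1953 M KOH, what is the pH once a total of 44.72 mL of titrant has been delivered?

12.17

n(acid) = 0.2783 x 0.02754 = 0.007664 mol; n(KOH) added = 0.1953 x 0.04472 = 0.008734 mol.
Base is in excess by 0.008734 - 0.007664 = 0.001069 mol in a total volume of 0.07226 L.
[OH^-] = 0.001069/0.07226 = 0.01480 M, so pOH = 1.83 and pH = 14.00 - 1.83 = 12.17.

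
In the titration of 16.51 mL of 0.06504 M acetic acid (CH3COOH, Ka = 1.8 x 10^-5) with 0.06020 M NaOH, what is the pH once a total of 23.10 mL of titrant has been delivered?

11.90

n(acid) = 0.06504 x 0.01651 = 0.001074 mol; n(NaOH) added = 0.06020 x 0.02310 = 0.001391 mol.
Base is in excess by 0.001391 - 0.001074 = 0.0003168 mol in a total volume of 0.03961 L.
[OH^-] = 0.0003168/0.03961 = 0.007998 M, so pOH = 2.10 and pH = 14.00 - 2.10 = 11.90.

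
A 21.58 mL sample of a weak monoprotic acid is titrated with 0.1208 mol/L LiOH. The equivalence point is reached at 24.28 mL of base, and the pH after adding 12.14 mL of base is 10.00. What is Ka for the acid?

1.0 x 10^-10

12.14 mL is half of the equivalence volume, so this is the half-equivalence point where [HA] = [A^-].
At half-equivalence pH = pKa, so pKa = 10.00.
Ka = 10^(-10.00) = 1.0 x 10^-10.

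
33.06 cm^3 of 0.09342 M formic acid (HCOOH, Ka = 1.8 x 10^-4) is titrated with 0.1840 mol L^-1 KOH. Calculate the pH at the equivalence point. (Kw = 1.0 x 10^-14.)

8.27

n(HCOOH) = 0.09342 x 0.03306 = 0.003088 mol; V(KOH) at equivalence = 0.003088/0.1840 = 0.01679 L.
At equivalence all the acid is converted to HCOO-; total volume = 0.03306 + 0.01679 = 0.04985 L, so [HCOO-] = 0.003088/0.04985 = 0.06196 M.
Kb = Kw/Ka = 1.0e-14 / 1.8 x 10^-4 = 5.56e-11.
[OH^-] = sqrt(Kb x [HCOO-]) = sqrt(5.56e-11 x 0.06196) = 1.86e-6 M.
pOH = 5.73, so pH = 14.00 - 5.73 = 8.27.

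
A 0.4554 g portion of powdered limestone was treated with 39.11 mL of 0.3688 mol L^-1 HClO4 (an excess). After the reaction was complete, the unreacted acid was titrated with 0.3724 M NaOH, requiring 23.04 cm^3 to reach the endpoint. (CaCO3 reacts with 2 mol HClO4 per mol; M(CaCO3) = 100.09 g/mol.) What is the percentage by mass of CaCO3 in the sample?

Total n(HClO4) added = 0.3688 x 0.03911 = 0.01442 mol.
n(NaOH) used = 0.3724 x 0.02304 = 0.008580 mol, which equals the excess n(HClO4).
So n(HClO4) consumed by the sample = 0.01442 - 0.008580 = 0.005844 mol.
n(CaCO3) = 0.005844 / 2 = 0.002922 mol.
mass CaCO3 = 0.002922 x 100.09 = 0.2924 g, so %CaCO3 = 0.2924/0.4554 x 100 = 64.2%.

64.2%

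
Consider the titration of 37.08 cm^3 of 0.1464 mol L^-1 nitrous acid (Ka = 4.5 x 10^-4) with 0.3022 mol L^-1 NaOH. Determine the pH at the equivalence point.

8.17

n(HNO2) = 0.1464 x 0.03708 = 0.005429 mol; V(NaOH) at equivalence = 0.005429/0.3022 = 0.01796 L.
At equivalence all the acid is converted to NO2-; total volume = 0.03708 + 0.01796 = 0.05504 L, so [NO2-] = 0.005429/0.05504 = 0.09862 M.
Kb = Kw/Ka = 1.0e-14 / 4.5 x 10^-4 = 2.22e-11.
[OH^-] = sqrt(Kb x [NO2-]) = sqrt(2.22e-11 x 0.09862) = 1.48e-6 M.
pOH = 5.83, so pH = 14.00 - 5.83 = 8.17.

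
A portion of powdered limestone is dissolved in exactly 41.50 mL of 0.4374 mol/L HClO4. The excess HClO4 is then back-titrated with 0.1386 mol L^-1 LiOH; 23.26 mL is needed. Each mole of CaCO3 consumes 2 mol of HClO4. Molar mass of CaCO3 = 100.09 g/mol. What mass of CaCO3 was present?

Total n(HClO4) added = 0.4374 x 0.04150 = 0.01815 mol.
n(LiOH) used = 0.1386 x 0.02326 = 0.003224 mol, which equals the excess n(HClO4).
So n(HClO4) consumed by the sample = 0.01815 - 0.003224 = 0.01493 mol.
n(CaCO3) = 0.01493 / 2 = 0.007464 mol.
mass = 0.007464 mol x 100.09 g/mol = 0.747 g.

0.747 g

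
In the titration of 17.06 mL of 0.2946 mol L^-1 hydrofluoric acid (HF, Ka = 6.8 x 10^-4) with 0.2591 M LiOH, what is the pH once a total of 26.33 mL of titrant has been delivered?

n(acid) = 0.2946 x 0.01706 = 0.005026 mol; n(LiOH) added = 0.2591 x 0.02633 = 0.006822 mol.
Base is in excess by 0.006822 - 0.005026 = 0.001796 mol in a total volume of 0.04339 L.
[OH^-] = 0.001796/0.04339 = 0.04140 M, so pOH = 1.38 and pH = 14.00 - 1.38 = 12.62.

12.62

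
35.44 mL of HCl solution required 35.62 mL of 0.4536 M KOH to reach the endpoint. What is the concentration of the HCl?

n(KOH) delivered = 0.4536 x 0.03562 = 0.01616 mol.
For a 1:1 reaction, n(HCl) = 0.01616 mol.
[HCl] = 0.01616 mol / 0.03544 L = 0.456 M.

0.456 M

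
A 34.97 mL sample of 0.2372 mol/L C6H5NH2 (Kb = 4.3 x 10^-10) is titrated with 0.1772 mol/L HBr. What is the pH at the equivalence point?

2.81

n(C6H5NH2) = 0.2372 x 0.03497 = 0.008295 mol; V(HBr) at equivalence = 0.008295/0.1772 = 0.04681 L.
At equivalence the base is fully converted to C6H5NH3+; total volume = 0.08178 L, so [C6H5NH3+] = 0.008295/0.08178 = 0.1014 M.
Ka(C6H5NH3+) = Kw/Kb = 1.0e-14 / 4.3 x 10^-10 = 2.33e-5.
[H^+] = sqrt(Ka x [C6H5NH3+]) = sqrt(2.33e-5 x 0.1014) = 0.00154 M.
pH = -log(0.00154) = 2.81.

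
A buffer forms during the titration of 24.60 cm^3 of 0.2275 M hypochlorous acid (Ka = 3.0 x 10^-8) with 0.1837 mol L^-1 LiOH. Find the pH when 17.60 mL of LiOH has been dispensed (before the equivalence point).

7.66

Initial n(HClO) = 0.2275 x 0.02460 = 0.005597 mol.
n(LiOH) added = 0.1837 x 0.01760 = 0.003233 mol, converting that many moles of HClO to ClO-.
Remaining n(HClO) = 0.002363 mol; n(ClO-) = 0.003233 mol.
By Henderson-Hasselbalch, pH = pKa + log([A^-]/[HA]) = 7.52 + log(0.003233/0.002363) = 7.52 + (+0.14) = 7.66.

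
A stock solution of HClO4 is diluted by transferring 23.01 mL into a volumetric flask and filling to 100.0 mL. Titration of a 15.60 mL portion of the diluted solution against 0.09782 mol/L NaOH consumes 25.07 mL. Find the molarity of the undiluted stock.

n(NaOH) = 0.09782 x 0.02507 = 0.002452 mol.
n(HClO4) in the aliquot = 0.002452 mol.
[diluted HClO4] = 0.002452 / 0.01560 = 0.1572 M.
Dilution factor = 100.0/23.01 = 4.346, so [stock] = 0.1572 x 4.346 = 0.683 M.

0.683 M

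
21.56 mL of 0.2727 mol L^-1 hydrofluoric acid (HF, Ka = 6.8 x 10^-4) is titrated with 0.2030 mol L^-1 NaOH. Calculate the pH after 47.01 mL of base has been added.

n(acid) = 0.2727 x 0.02156 = 0.005879 mol; n(NaOH) added = 0.2030 x 0.04701 = 0.009543 mol.
Base is in excess by 0.009543 - 0.005879 = 0.003664 mol in a total volume of 0.06857 L.
[OH^-] = 0.003664/0.06857 = 0.05343 M, so pOH = 1.27 and pH = 14.00 - 1.27 = 12.73.

12.73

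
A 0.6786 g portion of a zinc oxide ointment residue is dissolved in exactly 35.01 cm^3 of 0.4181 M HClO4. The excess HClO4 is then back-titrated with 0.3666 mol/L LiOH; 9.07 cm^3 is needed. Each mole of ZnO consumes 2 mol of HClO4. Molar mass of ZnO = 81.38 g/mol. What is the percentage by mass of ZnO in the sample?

Total n(HClO4) added = 0.4181 x 0.03501 = 0.01464 mol.
n(LiOH) used = 0.3666 x 0.009070 = 0.003325 mol, which equals the excess n(HClO4).
So n(HClO4) consumed by the sample = 0.01464 - 0.003325 = 0.01131 mol.
n(ZnO) = 0.01131 / 2 = 0.005656 mol.
mass ZnO = 0.005656 x 81.38 = 0.4603 g, so %ZnO = 0.4603/0.6786 x 100 = 67.8%.

67.8%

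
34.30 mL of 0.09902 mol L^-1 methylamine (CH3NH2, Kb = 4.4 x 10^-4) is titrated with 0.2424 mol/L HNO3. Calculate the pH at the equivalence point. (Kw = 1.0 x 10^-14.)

5.90

n(CH3NH2) = 0.09902 x 0.03430 = 0.003396 mol; V(HNO3) at equivalence = 0.003396/0.2424 = 0.01401 L.
At equivalence the base is fully converted to CH3NH3+; total volume = 0.04831 L, so [CH3NH3+] = 0.003396/0.04831 = 0.07030 M.
Ka(CH3NH3+) = Kw/Kb = 1.0e-14 / 4.4 x 10^-4 = 2.27e-11.
[H^+] = sqrt(Ka x [CH3NH3+]) = sqrt(2.27e-11 x 0.07030) = 1.26e-6 M.
pH = -log(1.26e-6) = 5.90.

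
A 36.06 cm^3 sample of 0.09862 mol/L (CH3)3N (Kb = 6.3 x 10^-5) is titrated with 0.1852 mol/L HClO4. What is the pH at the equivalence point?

5.50

n((CH3)3N) = 0.09862 x 0.03606 = 0.003556 mol; V(HClO4) at equivalence = 0.003556/0.1852 = 0.01920 L.
At equivalence the base is fully converted to (CH3)3NH+; total volume = 0.05526 L, so [(CH3)3NH+] = 0.003556/0.05526 = 0.06435 M.
Ka((CH3)3NH+) = Kw/Kb = 1.0e-14 / 6.3 x 10^-5 = 1.59e-10.
[H^+] = sqrt(Ka x [(CH3)3NH+]) = sqrt(1.59e-10 x 0.06435) = 3.20e-6 M.
pH = -log(3.20e-6) = 5.50.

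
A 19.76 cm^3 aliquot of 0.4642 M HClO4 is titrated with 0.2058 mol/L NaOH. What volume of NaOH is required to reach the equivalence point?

44.6 mL

n(HClO4) = 0.4642 mol/L x 0.01976 L = 0.009173 mol.
At equivalence n(NaOH) = n(HClO4) = 0.009173 mol.
V(NaOH) = 0.009173 / 0.2058 = 0.04457 L = 44.6 mL.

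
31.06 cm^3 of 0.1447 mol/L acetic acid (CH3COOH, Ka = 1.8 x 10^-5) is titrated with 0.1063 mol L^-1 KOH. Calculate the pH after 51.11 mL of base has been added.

12.06

n(acid) = 0.1447 x 0.03106 = 0.004494 mol; n(KOH) added = 0.1063 x 0.05111 = 0.005433 mol.
Base is in excess by 0.005433 - 0.004494 = 0.0009386 mol in a total volume of 0.08217 L.
[OH^-] = 0.0009386/0.08217 = 0.01142 M, so pOH = 1.94 and pH = 14.00 - 1.94 = 12.06.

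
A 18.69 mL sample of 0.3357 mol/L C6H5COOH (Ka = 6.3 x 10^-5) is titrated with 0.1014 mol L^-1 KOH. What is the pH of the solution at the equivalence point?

8.55

n(C6H5COOH) = 0.3357 x 0.01869 = 0.006274 mol; V(KOH) at equivalence = 0.006274/0.1014 = 0.06188 L.
At equivalence all the acid is converted to C6H5COO-; total volume = 0.01869 + 0.06188 = 0.08057 L, so [C6H5COO-] = 0.006274/0.08057 = 0.07788 M.
Kb = Kw/Ka = 1.0e-14 / 6.3 x 10^-5 = 1.59e-10.
[OH^-] = sqrt(Kb x [C6H5COO-]) = sqrt(1.59e-10 x 0.07788) = 3.52e-6 M.
pOH = 5.45, so pH = 14.00 - 5.45 = 8.55.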